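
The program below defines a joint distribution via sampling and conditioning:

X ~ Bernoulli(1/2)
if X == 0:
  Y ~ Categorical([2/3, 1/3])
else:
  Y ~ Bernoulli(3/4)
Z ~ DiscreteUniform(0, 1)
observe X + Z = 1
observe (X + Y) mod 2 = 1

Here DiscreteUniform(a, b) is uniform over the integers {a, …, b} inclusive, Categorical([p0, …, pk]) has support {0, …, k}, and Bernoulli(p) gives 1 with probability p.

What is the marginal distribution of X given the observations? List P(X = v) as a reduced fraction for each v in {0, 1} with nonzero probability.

P(X=0) = 4/7, P(X=1) = 3/7

Enumerate traces; 2 have nonzero weight after conditioning:
  (X=0, Y=1, Z=1) weight 1/12
  (X=1, Y=0, Z=0) weight 1/16
Group by X:
  weight(X=0) = 1/12
  weight(X=1) = 1/16
Total weight = 1/12 + 1/16 = 7/48
P(X=0 | obs) = 1/12 / 7/48 = 4/7
P(X=1 | obs) = 1/16 / 7/48 = 3/7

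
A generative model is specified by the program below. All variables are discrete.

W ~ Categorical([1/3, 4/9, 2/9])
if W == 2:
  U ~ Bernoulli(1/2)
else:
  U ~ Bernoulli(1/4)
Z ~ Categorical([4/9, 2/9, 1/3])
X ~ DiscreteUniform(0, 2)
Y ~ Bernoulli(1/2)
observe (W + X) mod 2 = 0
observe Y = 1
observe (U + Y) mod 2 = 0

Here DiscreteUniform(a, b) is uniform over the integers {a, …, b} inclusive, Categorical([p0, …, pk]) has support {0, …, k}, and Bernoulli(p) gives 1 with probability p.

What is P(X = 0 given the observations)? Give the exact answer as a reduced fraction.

P(X = 0 | obs) = 7/18

Enumerate traces; 15 have nonzero weight after conditioning:
  (W=0, U=1, Z=0, X=0, Y=1) weight 1/162
  (W=0, U=1, Z=0, X=2, Y=1) weight 1/162
  (W=0, U=1, Z=1, X=0, Y=1) weight 1/324
  (W=0, U=1, Z=1, X=2, Y=1) weight 1/324
  (W=0, U=1, Z=2, X=0, Y=1) weight 1/216
  (W=0, U=1, Z=2, X=2, Y=1) weight 1/216
  (W=1, U=1, Z=0, X=1, Y=1) weight 2/243
  (W=1, U=1, Z=1, X=1, Y=1) weight 1/243
  … 7 more
Group by X:
  weight(X=0) = 7/216
  weight(X=1) = 1/54
  weight(X=2) = 7/216
Total weight = 7/216 + 1/54 + 7/216 = 1/12
P(X=0 | obs) = 7/216 / 1/12 = 7/18
P(X=1 | obs) = 1/54 / 1/12 = 2/9
P(X=2 | obs) = 7/216 / 1/12 = 7/18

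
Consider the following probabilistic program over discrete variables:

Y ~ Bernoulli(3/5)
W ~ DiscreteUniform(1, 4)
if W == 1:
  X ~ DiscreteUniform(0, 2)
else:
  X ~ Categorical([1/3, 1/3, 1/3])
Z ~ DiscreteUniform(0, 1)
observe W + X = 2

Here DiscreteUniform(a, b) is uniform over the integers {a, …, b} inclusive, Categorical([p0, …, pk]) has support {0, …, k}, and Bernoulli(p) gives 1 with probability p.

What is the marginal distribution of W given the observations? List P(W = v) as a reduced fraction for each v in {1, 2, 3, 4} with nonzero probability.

P(W=1) = 1/2, P(W=2) = 1/2

Enumerate traces; 8 have nonzero weight after conditioning:
  (Y=0, W=1, X=1, Z=0) weight 1/60
  (Y=0, W=1, X=1, Z=1) weight 1/60
  (Y=0, W=2, X=0, Z=0) weight 1/60
  (Y=0, W=2, X=0, Z=1) weight 1/60
  (Y=1, W=1, X=1, Z=0) weight 1/40
  (Y=1, W=1, X=1, Z=1) weight 1/40
  (Y=1, W=2, X=0, Z=0) weight 1/40
  (Y=1, W=2, X=0, Z=1) weight 1/40
Group by W:
  weight(W=1) = 1/12
  weight(W=2) = 1/12
Total weight = 1/12 + 1/12 = 1/6
P(W=1 | obs) = 1/12 / 1/6 = 1/2
P(W=2 | obs) = 1/12 / 1/6 = 1/2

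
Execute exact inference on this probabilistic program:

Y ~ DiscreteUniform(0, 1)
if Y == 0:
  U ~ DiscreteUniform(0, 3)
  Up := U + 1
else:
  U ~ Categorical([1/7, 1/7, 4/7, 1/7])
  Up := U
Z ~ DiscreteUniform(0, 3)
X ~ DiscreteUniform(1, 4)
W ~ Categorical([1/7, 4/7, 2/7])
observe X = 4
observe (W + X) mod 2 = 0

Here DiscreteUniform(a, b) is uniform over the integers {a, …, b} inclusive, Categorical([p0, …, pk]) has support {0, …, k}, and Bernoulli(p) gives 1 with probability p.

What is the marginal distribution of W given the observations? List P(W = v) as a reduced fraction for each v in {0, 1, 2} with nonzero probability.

P(W=0) = 1/3, P(W=2) = 2/3

Enumerate traces; 64 have nonzero weight after conditioning:
  (Y=0, U=0, Z=0, X=4, W=0) weight 1/896
  (Y=0, U=0, Z=0, X=4, W=2) weight 1/448
  (Y=0, U=0, Z=1, X=4, W=0) weight 1/896
  (Y=0, U=0, Z=1, X=4, W=2) weight 1/448
  (Y=0, U=0, Z=2, X=4, W=0) weight 1/896
  (Y=0, U=0, Z=2, X=4, W=2) weight 1/448
  (Y=0, U=0, Z=3, X=4, W=0) weight 1/896
  (Y=0, U=0, Z=3, X=4, W=2) weight 1/448
  … 56 more
Group by W:
  weight(W=0) = 1/28
  weight(W=2) = 1/14
Total weight = 1/28 + 1/14 = 3/28
P(W=0 | obs) = 1/28 / 3/28 = 1/3
P(W=2 | obs) = 1/14 / 3/28 = 2/3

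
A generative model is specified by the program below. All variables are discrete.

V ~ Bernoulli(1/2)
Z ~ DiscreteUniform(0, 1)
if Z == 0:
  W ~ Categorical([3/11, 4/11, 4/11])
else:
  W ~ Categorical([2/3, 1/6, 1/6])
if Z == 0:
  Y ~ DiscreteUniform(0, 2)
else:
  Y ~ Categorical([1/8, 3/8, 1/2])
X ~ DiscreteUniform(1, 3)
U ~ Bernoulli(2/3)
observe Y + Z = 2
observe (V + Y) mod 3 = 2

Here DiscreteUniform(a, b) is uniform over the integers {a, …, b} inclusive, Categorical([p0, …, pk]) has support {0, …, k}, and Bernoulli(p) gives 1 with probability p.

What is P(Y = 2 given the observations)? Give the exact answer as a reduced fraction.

Enumerate traces; 36 have nonzero weight after conditioning:
  (V=0, Z=0, W=0, Y=2, X=1, U=0) weight 1/396
  (V=0, Z=0, W=0, Y=2, X=1, U=1) weight 1/198
  (V=0, Z=0, W=0, Y=2, X=2, U=0) weight 1/396
  (V=0, Z=0, W=0, Y=2, X=2, U=1) weight 1/198
  (V=0, Z=0, W=0, Y=2, X=3, U=0) weight 1/396
  (V=0, Z=0, W=0, Y=2, X=3, U=1) weight 1/198
  (V=0, Z=0, W=1, Y=2, X=1, U=0) weight 1/297
  (V=0, Z=0, W=1, Y=2, X=1, U=1) weight 2/297
  (V=1, Z=1, W=0, Y=1, X=1, U=0) weight 1/144
  … 27 more
Group by Y:
  weight(Y=1) = 3/32
  weight(Y=2) = 1/12
Total weight = 3/32 + 1/12 = 17/96
P(Y=1 | obs) = 3/32 / 17/96 = 9/17
P(Y=2 | obs) = 1/12 / 17/96 = 8/17

P(Y = 2 | obs) = 8/17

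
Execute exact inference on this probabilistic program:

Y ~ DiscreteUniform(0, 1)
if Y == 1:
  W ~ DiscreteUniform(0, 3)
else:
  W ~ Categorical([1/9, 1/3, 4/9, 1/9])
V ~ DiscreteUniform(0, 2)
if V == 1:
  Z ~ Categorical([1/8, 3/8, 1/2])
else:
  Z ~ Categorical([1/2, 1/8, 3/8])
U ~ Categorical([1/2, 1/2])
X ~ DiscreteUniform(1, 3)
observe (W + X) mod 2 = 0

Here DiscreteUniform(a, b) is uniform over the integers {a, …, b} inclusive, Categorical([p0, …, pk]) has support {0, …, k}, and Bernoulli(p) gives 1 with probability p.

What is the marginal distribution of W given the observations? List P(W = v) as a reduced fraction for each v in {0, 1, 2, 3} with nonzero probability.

P(W=0) = 13/106, P(W=1) = 21/53, P(W=2) = 25/106, P(W=3) = 13/53

Enumerate traces; 216 have nonzero weight after conditioning:
  (Y=0, W=0, V=0, Z=0, U=0, X=2) weight 1/648
  (Y=0, W=0, V=0, Z=0, U=1, X=2) weight 1/648
  (Y=0, W=0, V=0, Z=1, U=0, X=2) weight 1/2592
  (Y=0, W=0, V=0, Z=1, U=1, X=2) weight 1/2592
  (Y=0, W=0, V=0, Z=2, U=0, X=2) weight 1/864
  (Y=0, W=0, V=0, Z=2, U=1, X=2) weight 1/864
  (Y=0, W=0, V=1, Z=0, U=0, X=2) weight 1/2592
  (Y=0, W=0, V=1, Z=0, U=1, X=2) weight 1/2592
  (Y=0, W=1, V=0, Z=0, U=0, X=1) weight 1/216
  (Y=0, W=2, V=0, Z=0, U=0, X=2) weight 1/162
  … 206 more
Group by W:
  weight(W=0) = 13/216
  weight(W=1) = 7/36
  weight(W=2) = 25/216
  weight(W=3) = 13/108
Total weight = 13/216 + 7/36 + 25/216 + 13/108 = 53/108
P(W=0 | obs) = 13/216 / 53/108 = 13/106
P(W=1 | obs) = 7/36 / 53/108 = 21/53
P(W=2 | obs) = 25/216 / 53/108 = 25/106
P(W=3 | obs) = 13/108 / 53/108 = 13/53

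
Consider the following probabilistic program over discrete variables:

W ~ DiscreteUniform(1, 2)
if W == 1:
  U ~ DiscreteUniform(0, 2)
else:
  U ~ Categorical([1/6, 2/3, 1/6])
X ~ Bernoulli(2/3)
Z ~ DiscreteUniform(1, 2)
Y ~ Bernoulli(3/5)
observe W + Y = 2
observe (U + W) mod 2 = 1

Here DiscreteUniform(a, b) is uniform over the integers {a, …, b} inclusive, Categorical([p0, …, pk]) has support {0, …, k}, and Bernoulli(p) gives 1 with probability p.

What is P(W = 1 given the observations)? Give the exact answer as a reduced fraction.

Enumerate traces; 12 have nonzero weight after conditioning:
  (W=1, U=0, X=0, Z=1, Y=1) weight 1/60
  (W=1, U=0, X=0, Z=2, Y=1) weight 1/60
  (W=1, U=0, X=1, Z=1, Y=1) weight 1/30
  (W=1, U=0, X=1, Z=2, Y=1) weight 1/30
  (W=1, U=2, X=0, Z=1, Y=1) weight 1/60
  (W=1, U=2, X=0, Z=2, Y=1) weight 1/60
  (W=1, U=2, X=1, Z=1, Y=1) weight 1/30
  (W=1, U=2, X=1, Z=2, Y=1) weight 1/30
  (W=2, U=1, X=0, Z=1, Y=0) weight 1/45
  … 3 more
Group by W:
  weight(W=1) = 1/5
  weight(W=2) = 2/15
Total weight = 1/5 + 2/15 = 1/3
P(W=1 | obs) = 1/5 / 1/3 = 3/5
P(W=2 | obs) = 2/15 / 1/3 = 2/5

P(W = 1 | obs) = 3/5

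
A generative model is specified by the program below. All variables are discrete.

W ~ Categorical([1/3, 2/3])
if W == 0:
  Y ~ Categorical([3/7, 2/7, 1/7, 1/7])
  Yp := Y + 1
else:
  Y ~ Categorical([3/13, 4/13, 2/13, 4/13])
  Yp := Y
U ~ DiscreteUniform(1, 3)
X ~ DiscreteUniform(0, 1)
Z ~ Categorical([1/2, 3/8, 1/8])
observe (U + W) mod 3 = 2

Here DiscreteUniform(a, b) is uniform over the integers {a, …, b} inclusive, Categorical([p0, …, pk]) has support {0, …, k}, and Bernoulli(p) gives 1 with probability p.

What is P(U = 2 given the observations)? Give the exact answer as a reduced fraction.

Enumerate traces; 48 have nonzero weight after conditioning:
  (W=0, Y=0, U=2, X=0, Z=0) weight 1/84
  (W=0, Y=0, U=2, X=0, Z=1) weight 1/112
  (W=0, Y=0, U=2, X=0, Z=2) weight 1/336
  (W=0, Y=0, U=2, X=1, Z=0) weight 1/84
  (W=0, Y=0, U=2, X=1, Z=1) weight 1/112
  (W=0, Y=0, U=2, X=1, Z=2) weight 1/336
  (W=0, Y=1, U=2, X=0, Z=0) weight 1/126
  (W=0, Y=1, U=2, X=0, Z=1) weight 1/168
  (W=1, Y=0, U=1, X=0, Z=0) weight 1/78
  … 39 more
Group by U:
  weight(U=1) = 2/9
  weight(U=2) = 1/9
Total weight = 2/9 + 1/9 = 1/3
P(U=1 | obs) = 2/9 / 1/3 = 2/3
P(U=2 | obs) = 1/9 / 1/3 = 1/3

P(U = 2 | obs) = 1/3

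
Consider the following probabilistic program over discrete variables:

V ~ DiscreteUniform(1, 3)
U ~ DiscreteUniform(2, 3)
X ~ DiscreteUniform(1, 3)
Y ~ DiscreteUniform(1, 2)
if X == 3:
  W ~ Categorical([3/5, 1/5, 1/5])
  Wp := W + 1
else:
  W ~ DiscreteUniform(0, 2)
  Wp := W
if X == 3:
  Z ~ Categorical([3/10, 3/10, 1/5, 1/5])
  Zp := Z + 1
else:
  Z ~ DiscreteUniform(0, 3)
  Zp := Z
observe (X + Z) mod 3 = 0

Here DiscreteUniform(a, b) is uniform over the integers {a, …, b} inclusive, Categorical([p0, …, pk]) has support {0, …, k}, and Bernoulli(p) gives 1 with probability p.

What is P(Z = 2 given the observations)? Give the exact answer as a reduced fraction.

Enumerate traces; 144 have nonzero weight after conditioning:
  (V=1, U=2, X=1, Y=1, W=0, Z=2) weight 1/432
  (V=1, U=2, X=1, Y=1, W=1, Z=2) weight 1/432
  (V=1, U=2, X=1, Y=1, W=2, Z=2) weight 1/432
  (V=1, U=2, X=1, Y=2, W=0, Z=2) weight 1/432
  (V=1, U=2, X=1, Y=2, W=1, Z=2) weight 1/432
  (V=1, U=2, X=1, Y=2, W=2, Z=2) weight 1/432
  (V=1, U=2, X=2, Y=1, W=0, Z=1) weight 1/432
  (V=1, U=2, X=2, Y=1, W=1, Z=1) weight 1/432
  (V=1, U=2, X=3, Y=1, W=0, Z=0) weight 1/200
  (V=1, U=2, X=3, Y=1, W=0, Z=3) weight 1/300
  … 134 more
Group by Z:
  weight(Z=0) = 1/10
  weight(Z=1) = 1/12
  weight(Z=2) = 1/12
  weight(Z=3) = 1/15
Total weight = 1/10 + 1/12 + 1/12 + 1/15 = 1/3
P(Z=0 | obs) = 1/10 / 1/3 = 3/10
P(Z=1 | obs) = 1/12 / 1/3 = 1/4
P(Z=2 | obs) = 1/12 / 1/3 = 1/4
P(Z=3 | obs) = 1/15 / 1/3 = 1/5

P(Z = 2 | obs) = 1/4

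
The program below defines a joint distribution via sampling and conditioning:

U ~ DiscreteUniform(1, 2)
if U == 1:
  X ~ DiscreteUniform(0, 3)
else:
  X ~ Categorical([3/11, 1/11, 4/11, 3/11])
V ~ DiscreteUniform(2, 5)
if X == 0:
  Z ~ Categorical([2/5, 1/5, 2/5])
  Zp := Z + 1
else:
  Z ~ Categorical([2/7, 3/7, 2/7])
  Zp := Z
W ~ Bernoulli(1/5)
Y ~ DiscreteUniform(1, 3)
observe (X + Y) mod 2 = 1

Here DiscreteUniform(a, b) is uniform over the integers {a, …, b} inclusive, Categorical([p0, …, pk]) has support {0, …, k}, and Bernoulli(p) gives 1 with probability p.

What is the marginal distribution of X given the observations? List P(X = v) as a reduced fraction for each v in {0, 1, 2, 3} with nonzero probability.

Enumerate traces; 288 have nonzero weight after conditioning:
  (U=1, X=0, V=2, Z=0, W=0, Y=1) weight 1/300
  (U=1, X=0, V=2, Z=0, W=0, Y=3) weight 1/300
  (U=1, X=0, V=2, Z=0, W=1, Y=1) weight 1/1200
  (U=1, X=0, V=2, Z=0, W=1, Y=3) weight 1/1200
  (U=1, X=0, V=2, Z=1, W=0, Y=1) weight 1/600
  (U=1, X=0, V=2, Z=1, W=0, Y=3) weight 1/600
  (U=1, X=0, V=2, Z=1, W=1, Y=1) weight 1/2400
  (U=1, X=0, V=2, Z=1, W=1, Y=3) weight 1/2400
  (U=1, X=1, V=2, Z=0, W=0, Y=2) weight 1/420
  (U=1, X=2, V=2, Z=0, W=0, Y=1) weight 1/420
  … 278 more
Group by X:
  weight(X=0) = 23/132
  weight(X=1) = 5/88
  weight(X=2) = 9/44
  weight(X=3) = 23/264
Total weight = 23/132 + 5/88 + 9/44 + 23/264 = 23/44
P(X=0 | obs) = 23/132 / 23/44 = 1/3
P(X=1 | obs) = 5/88 / 23/44 = 5/46
P(X=2 | obs) = 9/44 / 23/44 = 9/23
P(X=3 | obs) = 23/264 / 23/44 = 1/6

P(X=0) = 1/3, P(X=1) = 5/46, P(X=2) = 9/23, P(X=3) = 1/6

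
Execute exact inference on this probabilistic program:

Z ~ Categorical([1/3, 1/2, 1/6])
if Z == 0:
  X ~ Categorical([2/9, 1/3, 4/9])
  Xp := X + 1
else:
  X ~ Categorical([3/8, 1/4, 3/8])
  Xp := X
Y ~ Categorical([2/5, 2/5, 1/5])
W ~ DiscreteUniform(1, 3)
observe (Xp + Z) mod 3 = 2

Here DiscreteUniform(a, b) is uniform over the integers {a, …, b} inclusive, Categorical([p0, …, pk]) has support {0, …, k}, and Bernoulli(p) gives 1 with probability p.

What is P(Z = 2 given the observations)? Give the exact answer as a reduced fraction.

Enumerate traces; 27 have nonzero weight after conditioning:
  (Z=0, X=1, Y=0, W=1) weight 2/135
  (Z=0, X=1, Y=0, W=2) weight 2/135
  (Z=0, X=1, Y=0, W=3) weight 2/135
  (Z=0, X=1, Y=1, W=1) weight 2/135
  (Z=0, X=1, Y=1, W=2) weight 2/135
  (Z=0, X=1, Y=1, W=3) weight 2/135
  (Z=0, X=1, Y=2, W=1) weight 1/135
  (Z=0, X=1, Y=2, W=2) weight 1/135
  (Z=1, X=1, Y=0, W=1) weight 1/60
  (Z=2, X=0, Y=0, W=1) weight 1/120
  … 17 more
Group by Z:
  weight(Z=0) = 1/9
  weight(Z=1) = 1/8
  weight(Z=2) = 1/16
Total weight = 1/9 + 1/8 + 1/16 = 43/144
P(Z=0 | obs) = 1/9 / 43/144 = 16/43
P(Z=1 | obs) = 1/8 / 43/144 = 18/43
P(Z=2 | obs) = 1/16 / 43/144 = 9/43

P(Z = 2 | obs) = 9/43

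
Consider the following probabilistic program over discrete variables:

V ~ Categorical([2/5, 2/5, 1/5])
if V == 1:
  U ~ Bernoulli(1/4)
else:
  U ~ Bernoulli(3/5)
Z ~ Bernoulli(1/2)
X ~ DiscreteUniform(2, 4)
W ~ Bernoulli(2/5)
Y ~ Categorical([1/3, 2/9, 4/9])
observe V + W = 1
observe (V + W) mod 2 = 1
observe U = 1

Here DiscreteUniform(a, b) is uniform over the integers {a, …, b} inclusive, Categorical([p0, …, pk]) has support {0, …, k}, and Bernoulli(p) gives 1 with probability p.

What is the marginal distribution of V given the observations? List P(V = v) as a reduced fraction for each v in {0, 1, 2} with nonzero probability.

Enumerate traces; 36 have nonzero weight after conditioning:
  (V=0, U=1, Z=0, X=2, W=1, Y=0) weight 2/375
  (V=0, U=1, Z=0, X=2, W=1, Y=1) weight 4/1125
  (V=0, U=1, Z=0, X=2, W=1, Y=2) weight 8/1125
  (V=0, U=1, Z=0, X=3, W=1, Y=0) weight 2/375
  (V=0, U=1, Z=0, X=3, W=1, Y=1) weight 4/1125
  (V=0, U=1, Z=0, X=3, W=1, Y=2) weight 8/1125
  (V=0, U=1, Z=0, X=4, W=1, Y=0) weight 2/375
  (V=0, U=1, Z=0, X=4, W=1, Y=1) weight 4/1125
  (V=1, U=1, Z=0, X=2, W=0, Y=0) weight 1/300
  … 27 more
Group by V:
  weight(V=0) = 12/125
  weight(V=1) = 3/50
Total weight = 12/125 + 3/50 = 39/250
P(V=0 | obs) = 12/125 / 39/250 = 8/13
P(V=1 | obs) = 3/50 / 39/250 = 5/13

P(V=0) = 8/13, P(V=1) = 5/13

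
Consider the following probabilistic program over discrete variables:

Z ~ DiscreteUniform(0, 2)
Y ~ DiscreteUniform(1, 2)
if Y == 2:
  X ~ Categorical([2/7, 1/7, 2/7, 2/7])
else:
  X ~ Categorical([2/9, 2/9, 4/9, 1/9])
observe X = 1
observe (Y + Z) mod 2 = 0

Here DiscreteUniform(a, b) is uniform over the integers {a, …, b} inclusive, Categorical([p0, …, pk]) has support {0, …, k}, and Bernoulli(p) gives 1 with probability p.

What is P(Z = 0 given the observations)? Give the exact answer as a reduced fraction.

P(Z = 0 | obs) = 9/32

Enumerate traces; 3 have nonzero weight after conditioning:
  (Z=0, Y=2, X=1) weight 1/42
  (Z=1, Y=1, X=1) weight 1/27
  (Z=2, Y=2, X=1) weight 1/42
Group by Z:
  weight(Z=0) = 1/42
  weight(Z=1) = 1/27
  weight(Z=2) = 1/42
Total weight = 1/42 + 1/27 + 1/42 = 16/189
P(Z=0 | obs) = 1/42 / 16/189 = 9/32
P(Z=1 | obs) = 1/27 / 16/189 = 7/16
P(Z=2 | obs) = 1/42 / 16/189 = 9/32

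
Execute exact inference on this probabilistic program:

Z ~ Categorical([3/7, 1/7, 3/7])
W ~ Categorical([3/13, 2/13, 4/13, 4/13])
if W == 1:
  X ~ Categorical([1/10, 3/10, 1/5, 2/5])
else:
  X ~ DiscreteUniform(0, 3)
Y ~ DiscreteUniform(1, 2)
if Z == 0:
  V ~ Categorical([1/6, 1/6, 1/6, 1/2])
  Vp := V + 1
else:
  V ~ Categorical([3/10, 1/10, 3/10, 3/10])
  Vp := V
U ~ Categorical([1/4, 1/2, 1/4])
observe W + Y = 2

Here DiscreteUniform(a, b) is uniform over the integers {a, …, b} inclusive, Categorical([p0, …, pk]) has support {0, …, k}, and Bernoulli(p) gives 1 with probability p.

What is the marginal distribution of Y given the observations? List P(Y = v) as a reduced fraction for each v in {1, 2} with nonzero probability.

P(Y=1) = 2/5, P(Y=2) = 3/5

Enumerate traces; 288 have nonzero weight after conditioning:
  (Z=0, W=0, X=0, Y=2, V=0, U=0) weight 3/5824
  (Z=0, W=0, X=0, Y=2, V=0, U=1) weight 3/2912
  (Z=0, W=0, X=0, Y=2, V=0, U=2) weight 3/5824
  (Z=0, W=0, X=0, Y=2, V=1, U=0) weight 3/5824
  (Z=0, W=0, X=0, Y=2, V=1, U=1) weight 3/2912
  (Z=0, W=0, X=0, Y=2, V=1, U=2) weight 3/5824
  (Z=0, W=0, X=0, Y=2, V=2, U=0) weight 3/5824
  (Z=0, W=0, X=0, Y=2, V=2, U=1) weight 3/2912
  (Z=0, W=1, X=0, Y=1, V=0, U=0) weight 1/7280
  … 279 more
Group by Y:
  weight(Y=1) = 1/13
  weight(Y=2) = 3/26
Total weight = 1/13 + 3/26 = 5/26
P(Y=1 | obs) = 1/13 / 5/26 = 2/5
P(Y=2 | obs) = 3/26 / 5/26 = 3/5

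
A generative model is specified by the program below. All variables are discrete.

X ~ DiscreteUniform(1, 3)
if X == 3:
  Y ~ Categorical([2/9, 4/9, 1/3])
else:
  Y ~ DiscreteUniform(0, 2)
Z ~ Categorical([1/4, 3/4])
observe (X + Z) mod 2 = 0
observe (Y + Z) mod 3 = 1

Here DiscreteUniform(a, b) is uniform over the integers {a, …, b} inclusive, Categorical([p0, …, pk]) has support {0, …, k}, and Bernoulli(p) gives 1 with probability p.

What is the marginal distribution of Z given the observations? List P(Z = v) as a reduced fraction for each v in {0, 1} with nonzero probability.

Enumerate traces; 3 have nonzero weight after conditioning:
  (X=1, Y=0, Z=1) weight 1/12
  (X=2, Y=1, Z=0) weight 1/36
  (X=3, Y=0, Z=1) weight 1/18
Group by Z:
  weight(Z=0) = 1/36
  weight(Z=1) = 5/36
Total weight = 1/36 + 5/36 = 1/6
P(Z=0 | obs) = 1/36 / 1/6 = 1/6
P(Z=1 | obs) = 5/36 / 1/6 = 5/6

P(Z=0) = 1/6, P(Z=1) = 5/6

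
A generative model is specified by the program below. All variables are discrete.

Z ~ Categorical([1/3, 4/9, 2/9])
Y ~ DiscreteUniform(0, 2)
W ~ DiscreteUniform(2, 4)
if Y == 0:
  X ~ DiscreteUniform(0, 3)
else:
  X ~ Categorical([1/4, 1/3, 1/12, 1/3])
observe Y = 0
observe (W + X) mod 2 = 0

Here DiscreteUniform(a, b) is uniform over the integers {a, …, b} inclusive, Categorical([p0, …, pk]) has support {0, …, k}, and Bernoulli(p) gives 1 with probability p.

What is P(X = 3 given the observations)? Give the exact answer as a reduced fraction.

Enumerate traces; 18 have nonzero weight after conditioning:
  (Z=0, Y=0, W=2, X=0) weight 1/108
  (Z=0, Y=0, W=2, X=2) weight 1/108
  (Z=0, Y=0, W=3, X=1) weight 1/108
  (Z=0, Y=0, W=3, X=3) weight 1/108
  (Z=0, Y=0, W=4, X=0) weight 1/108
  (Z=0, Y=0, W=4, X=2) weight 1/108
  (Z=1, Y=0, W=2, X=0) weight 1/81
  (Z=1, Y=0, W=2, X=2) weight 1/81
  … 10 more
Group by X:
  weight(X=0) = 1/18
  weight(X=1) = 1/36
  weight(X=2) = 1/18
  weight(X=3) = 1/36
Total weight = 1/18 + 1/36 + 1/18 + 1/36 = 1/6
P(X=0 | obs) = 1/18 / 1/6 = 1/3
P(X=1 | obs) = 1/36 / 1/6 = 1/6
P(X=2 | obs) = 1/18 / 1/6 = 1/3
P(X=3 | obs) = 1/36 / 1/6 = 1/6

P(X = 3 | obs) = 1/6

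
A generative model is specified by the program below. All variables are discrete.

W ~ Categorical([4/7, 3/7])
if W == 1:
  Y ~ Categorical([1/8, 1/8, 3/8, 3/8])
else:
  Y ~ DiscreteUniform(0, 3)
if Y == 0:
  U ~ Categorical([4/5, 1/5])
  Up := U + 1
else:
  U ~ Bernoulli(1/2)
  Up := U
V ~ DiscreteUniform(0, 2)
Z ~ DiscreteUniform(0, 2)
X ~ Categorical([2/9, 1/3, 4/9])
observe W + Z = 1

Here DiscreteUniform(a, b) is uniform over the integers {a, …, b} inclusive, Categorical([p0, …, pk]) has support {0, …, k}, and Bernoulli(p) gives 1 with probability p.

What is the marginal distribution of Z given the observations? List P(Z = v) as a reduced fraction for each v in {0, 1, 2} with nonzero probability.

P(Z=0) = 3/7, P(Z=1) = 4/7

Enumerate traces; 144 have nonzero weight after conditioning:
  (W=0, Y=0, U=0, V=0, Z=1, X=0) weight 8/2835
  (W=0, Y=0, U=0, V=0, Z=1, X=1) weight 4/945
  (W=0, Y=0, U=0, V=0, Z=1, X=2) weight 16/2835
  (W=0, Y=0, U=0, V=1, Z=1, X=0) weight 8/2835
  (W=0, Y=0, U=0, V=1, Z=1, X=1) weight 4/945
  (W=0, Y=0, U=0, V=1, Z=1, X=2) weight 16/2835
  (W=0, Y=0, U=0, V=2, Z=1, X=0) weight 8/2835
  (W=0, Y=0, U=0, V=2, Z=1, X=1) weight 4/945
  (W=1, Y=0, U=0, V=0, Z=0, X=0) weight 1/945
  … 135 more
Group by Z:
  weight(Z=0) = 1/7
  weight(Z=1) = 4/21
Total weight = 1/7 + 4/21 = 1/3
P(Z=0 | obs) = 1/7 / 1/3 = 3/7
P(Z=1 | obs) = 4/21 / 1/3 = 4/7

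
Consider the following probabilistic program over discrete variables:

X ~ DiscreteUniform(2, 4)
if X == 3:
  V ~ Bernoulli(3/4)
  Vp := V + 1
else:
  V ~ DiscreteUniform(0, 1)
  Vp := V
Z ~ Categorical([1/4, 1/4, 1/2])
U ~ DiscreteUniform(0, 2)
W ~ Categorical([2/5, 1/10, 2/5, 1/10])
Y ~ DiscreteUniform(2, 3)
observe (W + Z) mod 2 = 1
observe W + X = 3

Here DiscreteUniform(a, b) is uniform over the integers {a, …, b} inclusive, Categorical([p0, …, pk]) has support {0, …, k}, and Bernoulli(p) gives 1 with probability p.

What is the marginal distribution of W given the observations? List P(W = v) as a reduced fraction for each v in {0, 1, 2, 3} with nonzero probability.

P(W=0) = 4/7, P(W=1) = 3/7

Enumerate traces; 36 have nonzero weight after conditioning:
  (X=2, V=0, Z=0, U=0, W=1, Y=2) weight 1/1440
  (X=2, V=0, Z=0, U=0, W=1, Y=3) weight 1/1440
  (X=2, V=0, Z=0, U=1, W=1, Y=2) weight 1/1440
  (X=2, V=0, Z=0, U=1, W=1, Y=3) weight 1/1440
  (X=2, V=0, Z=0, U=2, W=1, Y=2) weight 1/1440
  (X=2, V=0, Z=0, U=2, W=1, Y=3) weight 1/1440
  (X=2, V=0, Z=2, U=0, W=1, Y=2) weight 1/720
  (X=2, V=0, Z=2, U=0, W=1, Y=3) weight 1/720
  (X=3, V=0, Z=1, U=0, W=0, Y=2) weight 1/720
  … 27 more
Group by W:
  weight(W=0) = 1/30
  weight(W=1) = 1/40
Total weight = 1/30 + 1/40 = 7/120
P(W=0 | obs) = 1/30 / 7/120 = 4/7
P(W=1 | obs) = 1/40 / 7/120 = 3/7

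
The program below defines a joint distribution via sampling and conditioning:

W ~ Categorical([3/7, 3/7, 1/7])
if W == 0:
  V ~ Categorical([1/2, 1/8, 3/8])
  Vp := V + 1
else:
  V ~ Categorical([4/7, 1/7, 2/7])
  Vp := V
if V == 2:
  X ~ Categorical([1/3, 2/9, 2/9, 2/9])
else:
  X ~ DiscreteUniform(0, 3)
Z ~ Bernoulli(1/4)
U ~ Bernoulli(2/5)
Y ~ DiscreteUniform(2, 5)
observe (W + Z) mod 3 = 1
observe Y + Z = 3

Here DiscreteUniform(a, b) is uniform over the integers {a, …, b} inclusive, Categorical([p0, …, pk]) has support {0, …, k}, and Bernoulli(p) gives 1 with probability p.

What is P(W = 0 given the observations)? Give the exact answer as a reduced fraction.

P(W = 0 | obs) = 1/4

Enumerate traces; 48 have nonzero weight after conditioning:
  (W=0, V=0, X=0, Z=1, U=0, Y=2) weight 9/4480
  (W=0, V=0, X=0, Z=1, U=1, Y=2) weight 3/2240
  (W=0, V=0, X=1, Z=1, U=0, Y=2) weight 9/4480
  (W=0, V=0, X=1, Z=1, U=1, Y=2) weight 3/2240
  (W=0, V=0, X=2, Z=1, U=0, Y=2) weight 9/4480
  (W=0, V=0, X=2, Z=1, U=1, Y=2) weight 3/2240
  (W=0, V=0, X=3, Z=1, U=0, Y=2) weight 9/4480
  (W=0, V=0, X=3, Z=1, U=1, Y=2) weight 3/2240
  (W=1, V=0, X=0, Z=0, U=0, Y=3) weight 27/3920
  … 39 more
Group by W:
  weight(W=0) = 3/112
  weight(W=1) = 9/112
Total weight = 3/112 + 9/112 = 3/28
P(W=0 | obs) = 3/112 / 3/28 = 1/4
P(W=1 | obs) = 9/112 / 3/28 = 3/4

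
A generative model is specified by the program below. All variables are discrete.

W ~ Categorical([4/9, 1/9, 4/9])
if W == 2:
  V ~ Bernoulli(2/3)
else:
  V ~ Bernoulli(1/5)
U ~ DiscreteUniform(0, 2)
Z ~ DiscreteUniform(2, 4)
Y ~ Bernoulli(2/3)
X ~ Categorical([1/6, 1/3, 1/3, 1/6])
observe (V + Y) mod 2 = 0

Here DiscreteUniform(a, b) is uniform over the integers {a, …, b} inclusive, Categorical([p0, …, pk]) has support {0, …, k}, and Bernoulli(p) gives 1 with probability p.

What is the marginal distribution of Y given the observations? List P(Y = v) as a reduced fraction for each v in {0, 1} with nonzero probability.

P(Y=0) = 8/19, P(Y=1) = 11/19

Enumerate traces; 216 have nonzero weight after conditioning:
  (W=0, V=0, U=0, Z=2, Y=0, X=0) weight 8/3645
  (W=0, V=0, U=0, Z=2, Y=0, X=1) weight 16/3645
  (W=0, V=0, U=0, Z=2, Y=0, X=2) weight 16/3645
  (W=0, V=0, U=0, Z=2, Y=0, X=3) weight 8/3645
  (W=0, V=0, U=0, Z=3, Y=0, X=0) weight 8/3645
  (W=0, V=0, U=0, Z=3, Y=0, X=1) weight 16/3645
  (W=0, V=0, U=0, Z=3, Y=0, X=2) weight 16/3645
  (W=0, V=0, U=0, Z=3, Y=0, X=3) weight 8/3645
  (W=0, V=1, U=0, Z=2, Y=1, X=0) weight 4/3645
  … 207 more
Group by Y:
  weight(Y=0) = 16/81
  weight(Y=1) = 22/81
Total weight = 16/81 + 22/81 = 38/81
P(Y=0 | obs) = 16/81 / 38/81 = 8/19
P(Y=1 | obs) = 22/81 / 38/81 = 11/19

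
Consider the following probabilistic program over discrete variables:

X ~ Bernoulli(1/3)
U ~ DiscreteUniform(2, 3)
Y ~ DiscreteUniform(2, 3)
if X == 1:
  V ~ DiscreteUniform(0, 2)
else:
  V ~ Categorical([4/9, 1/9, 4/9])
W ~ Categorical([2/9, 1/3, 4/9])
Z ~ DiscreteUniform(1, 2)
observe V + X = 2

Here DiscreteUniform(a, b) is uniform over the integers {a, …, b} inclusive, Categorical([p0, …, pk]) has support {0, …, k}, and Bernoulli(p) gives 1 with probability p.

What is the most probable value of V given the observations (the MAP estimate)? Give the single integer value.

argmax_v P(V = v | obs) = 2

Enumerate traces; 48 have nonzero weight after conditioning:
  (X=0, U=2, Y=2, V=2, W=0, Z=1) weight 2/243
  (X=0, U=2, Y=2, V=2, W=0, Z=2) weight 2/243
  (X=0, U=2, Y=2, V=2, W=1, Z=1) weight 1/81
  (X=0, U=2, Y=2, V=2, W=1, Z=2) weight 1/81
  (X=0, U=2, Y=2, V=2, W=2, Z=1) weight 4/243
  (X=0, U=2, Y=2, V=2, W=2, Z=2) weight 4/243
  (X=0, U=2, Y=3, V=2, W=0, Z=1) weight 2/243
  (X=0, U=2, Y=3, V=2, W=0, Z=2) weight 2/243
  (X=1, U=2, Y=2, V=1, W=0, Z=1) weight 1/324
  … 39 more
Group by V:
  weight(V=1) = 1/9
  weight(V=2) = 8/27
Total weight = 1/9 + 8/27 = 11/27
P(V=1 | obs) = 1/9 / 11/27 = 3/11
P(V=2 | obs) = 8/27 / 11/27 = 8/11
argmax = 2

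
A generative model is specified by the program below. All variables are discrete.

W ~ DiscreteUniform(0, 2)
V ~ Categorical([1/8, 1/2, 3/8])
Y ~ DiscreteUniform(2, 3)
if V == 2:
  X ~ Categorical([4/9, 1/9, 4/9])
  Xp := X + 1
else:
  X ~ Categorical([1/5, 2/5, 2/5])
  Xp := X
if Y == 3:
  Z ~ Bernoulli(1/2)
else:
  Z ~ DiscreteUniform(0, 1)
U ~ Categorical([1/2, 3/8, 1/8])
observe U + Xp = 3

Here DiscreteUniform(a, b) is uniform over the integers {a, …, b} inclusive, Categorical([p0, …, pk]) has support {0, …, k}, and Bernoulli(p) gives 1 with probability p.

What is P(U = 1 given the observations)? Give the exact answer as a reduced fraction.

Enumerate traces; 84 have nonzero weight after conditioning:
  (W=0, V=0, Y=2, X=1, Z=0, U=2) weight 1/1920
  (W=0, V=0, Y=2, X=1, Z=1, U=2) weight 1/1920
  (W=0, V=0, Y=2, X=2, Z=0, U=1) weight 1/640
  (W=0, V=0, Y=2, X=2, Z=1, U=1) weight 1/640
  (W=0, V=0, Y=3, X=1, Z=0, U=2) weight 1/1920
  (W=0, V=0, Y=3, X=1, Z=1, U=2) weight 1/1920
  (W=0, V=0, Y=3, X=2, Z=0, U=1) weight 1/640
  (W=0, V=0, Y=3, X=2, Z=1, U=1) weight 1/640
  (W=0, V=2, Y=2, X=2, Z=0, U=0) weight 1/144
  … 75 more
Group by U:
  weight(U=0) = 1/12
  weight(U=1) = 7/64
  weight(U=2) = 5/96
Total weight = 1/12 + 7/64 + 5/96 = 47/192
P(U=0 | obs) = 1/12 / 47/192 = 16/47
P(U=1 | obs) = 7/64 / 47/192 = 21/47
P(U=2 | obs) = 5/96 / 47/192 = 10/47

P(U = 1 | obs) = 21/47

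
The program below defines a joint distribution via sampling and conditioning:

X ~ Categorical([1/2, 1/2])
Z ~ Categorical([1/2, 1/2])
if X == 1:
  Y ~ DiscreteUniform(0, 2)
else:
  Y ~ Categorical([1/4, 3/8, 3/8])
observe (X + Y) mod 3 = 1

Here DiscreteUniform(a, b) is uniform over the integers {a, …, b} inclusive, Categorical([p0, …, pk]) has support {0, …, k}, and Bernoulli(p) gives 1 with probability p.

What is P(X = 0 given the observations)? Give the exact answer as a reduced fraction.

P(X = 0 | obs) = 9/17

Enumerate traces; 4 have nonzero weight after conditioning:
  (X=0, Z=0, Y=1) weight 3/32
  (X=0, Z=1, Y=1) weight 3/32
  (X=1, Z=0, Y=0) weight 1/12
  (X=1, Z=1, Y=0) weight 1/12
Group by X:
  weight(X=0) = 3/16
  weight(X=1) = 1/6
Total weight = 3/16 + 1/6 = 17/48
P(X=0 | obs) = 3/16 / 17/48 = 9/17
P(X=1 | obs) = 1/6 / 17/48 = 8/17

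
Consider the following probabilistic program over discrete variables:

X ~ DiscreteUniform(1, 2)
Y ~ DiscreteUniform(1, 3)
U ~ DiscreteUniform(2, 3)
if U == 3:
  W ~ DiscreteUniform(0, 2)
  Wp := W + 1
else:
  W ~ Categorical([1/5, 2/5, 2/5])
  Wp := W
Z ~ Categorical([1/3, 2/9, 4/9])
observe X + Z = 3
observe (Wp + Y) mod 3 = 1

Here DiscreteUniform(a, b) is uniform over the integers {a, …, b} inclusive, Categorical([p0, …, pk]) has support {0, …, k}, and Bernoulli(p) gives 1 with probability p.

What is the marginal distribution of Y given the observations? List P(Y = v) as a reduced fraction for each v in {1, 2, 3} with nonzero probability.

P(Y=1) = 4/15, P(Y=2) = 11/30, P(Y=3) = 11/30

Enumerate traces; 12 have nonzero weight after conditioning:
  (X=1, Y=1, U=2, W=0, Z=2) weight 1/135
  (X=1, Y=1, U=3, W=2, Z=2) weight 1/81
  (X=1, Y=2, U=2, W=2, Z=2) weight 2/135
  (X=1, Y=2, U=3, W=1, Z=2) weight 1/81
  (X=1, Y=3, U=2, W=1, Z=2) weight 2/135
  (X=1, Y=3, U=3, W=0, Z=2) weight 1/81
  (X=2, Y=1, U=2, W=0, Z=1) weight 1/270
  (X=2, Y=1, U=3, W=2, Z=1) weight 1/162
  … 4 more
Group by Y:
  weight(Y=1) = 4/135
  weight(Y=2) = 11/270
  weight(Y=3) = 11/270
Total weight = 4/135 + 11/270 + 11/270 = 1/9
P(Y=1 | obs) = 4/135 / 1/9 = 4/15
P(Y=2 | obs) = 11/270 / 1/9 = 11/30
P(Y=3 | obs) = 11/270 / 1/9 = 11/30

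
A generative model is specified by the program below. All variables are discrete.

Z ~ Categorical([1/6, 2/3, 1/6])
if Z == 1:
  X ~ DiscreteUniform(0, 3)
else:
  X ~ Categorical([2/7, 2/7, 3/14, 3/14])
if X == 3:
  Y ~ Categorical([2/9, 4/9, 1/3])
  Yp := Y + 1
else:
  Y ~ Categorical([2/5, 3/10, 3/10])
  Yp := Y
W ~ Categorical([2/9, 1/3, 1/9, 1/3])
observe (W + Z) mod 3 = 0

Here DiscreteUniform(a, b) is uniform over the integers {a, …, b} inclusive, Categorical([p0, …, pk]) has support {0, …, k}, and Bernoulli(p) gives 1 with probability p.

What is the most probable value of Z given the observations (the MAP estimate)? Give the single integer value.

Enumerate traces; 48 have nonzero weight after conditioning:
  (Z=0, X=0, Y=0, W=0) weight 4/945
  (Z=0, X=0, Y=0, W=3) weight 2/315
  (Z=0, X=0, Y=1, W=0) weight 1/315
  (Z=0, X=0, Y=1, W=3) weight 1/210
  (Z=0, X=0, Y=2, W=0) weight 1/315
  (Z=0, X=0, Y=2, W=3) weight 1/210
  (Z=0, X=1, Y=0, W=0) weight 4/945
  (Z=0, X=1, Y=0, W=3) weight 2/315
  (Z=1, X=0, Y=0, W=2) weight 1/135
  (Z=2, X=0, Y=0, W=1) weight 2/315
  … 38 more
Group by Z:
  weight(Z=0) = 5/54
  weight(Z=1) = 2/27
  weight(Z=2) = 1/18
Total weight = 5/54 + 2/27 + 1/18 = 2/9
P(Z=0 | obs) = 5/54 / 2/9 = 5/12
P(Z=1 | obs) = 2/27 / 2/9 = 1/3
P(Z=2 | obs) = 1/18 / 2/9 = 1/4
argmax = 0

argmax_v P(Z = v | obs) = 0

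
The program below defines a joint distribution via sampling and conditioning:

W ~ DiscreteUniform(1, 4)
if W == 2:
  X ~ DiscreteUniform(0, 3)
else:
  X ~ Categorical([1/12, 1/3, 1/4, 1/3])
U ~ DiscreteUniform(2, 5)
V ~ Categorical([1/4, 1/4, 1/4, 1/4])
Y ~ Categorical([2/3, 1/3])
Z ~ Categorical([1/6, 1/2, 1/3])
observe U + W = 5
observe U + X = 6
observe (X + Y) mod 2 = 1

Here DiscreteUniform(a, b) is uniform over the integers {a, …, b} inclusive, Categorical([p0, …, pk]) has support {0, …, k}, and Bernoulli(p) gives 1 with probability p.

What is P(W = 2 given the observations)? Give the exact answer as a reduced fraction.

P(W = 2 | obs) = 2/3

Enumerate traces; 24 have nonzero weight after conditioning:
  (W=1, X=2, U=4, V=0, Y=1, Z=0) weight 1/4608
  (W=1, X=2, U=4, V=0, Y=1, Z=1) weight 1/1536
  (W=1, X=2, U=4, V=0, Y=1, Z=2) weight 1/2304
  (W=1, X=2, U=4, V=1, Y=1, Z=0) weight 1/4608
  (W=1, X=2, U=4, V=1, Y=1, Z=1) weight 1/1536
  (W=1, X=2, U=4, V=1, Y=1, Z=2) weight 1/2304
  (W=1, X=2, U=4, V=2, Y=1, Z=0) weight 1/4608
  (W=1, X=2, U=4, V=2, Y=1, Z=1) weight 1/1536
  (W=2, X=3, U=3, V=0, Y=0, Z=0) weight 1/2304
  … 15 more
Group by W:
  weight(W=1) = 1/192
  weight(W=2) = 1/96
Total weight = 1/192 + 1/96 = 1/64
P(W=1 | obs) = 1/192 / 1/64 = 1/3
P(W=2 | obs) = 1/96 / 1/64 = 2/3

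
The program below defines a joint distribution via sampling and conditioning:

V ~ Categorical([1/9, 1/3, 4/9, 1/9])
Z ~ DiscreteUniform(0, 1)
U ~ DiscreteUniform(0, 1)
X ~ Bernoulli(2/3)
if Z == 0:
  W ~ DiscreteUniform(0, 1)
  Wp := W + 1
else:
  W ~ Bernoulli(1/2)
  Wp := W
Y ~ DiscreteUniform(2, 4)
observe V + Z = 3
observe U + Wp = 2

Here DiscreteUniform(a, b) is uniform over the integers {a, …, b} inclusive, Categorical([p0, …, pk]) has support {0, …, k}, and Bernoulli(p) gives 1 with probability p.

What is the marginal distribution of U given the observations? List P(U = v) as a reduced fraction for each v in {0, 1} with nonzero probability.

P(U=0) = 1/6, P(U=1) = 5/6

Enumerate traces; 18 have nonzero weight after conditioning:
  (V=2, Z=1, U=1, X=0, W=1, Y=2) weight 1/162
  (V=2, Z=1, U=1, X=0, W=1, Y=3) weight 1/162
  (V=2, Z=1, U=1, X=0, W=1, Y=4) weight 1/162
  (V=2, Z=1, U=1, X=1, W=1, Y=2) weight 1/81
  (V=2, Z=1, U=1, X=1, W=1, Y=3) weight 1/81
  (V=2, Z=1, U=1, X=1, W=1, Y=4) weight 1/81
  (V=3, Z=0, U=0, X=0, W=1, Y=2) weight 1/648
  (V=3, Z=0, U=0, X=0, W=1, Y=3) weight 1/648
  … 10 more
Group by U:
  weight(U=0) = 1/72
  weight(U=1) = 5/72
Total weight = 1/72 + 5/72 = 1/12
P(U=0 | obs) = 1/72 / 1/12 = 1/6
P(U=1 | obs) = 5/72 / 1/12 = 5/6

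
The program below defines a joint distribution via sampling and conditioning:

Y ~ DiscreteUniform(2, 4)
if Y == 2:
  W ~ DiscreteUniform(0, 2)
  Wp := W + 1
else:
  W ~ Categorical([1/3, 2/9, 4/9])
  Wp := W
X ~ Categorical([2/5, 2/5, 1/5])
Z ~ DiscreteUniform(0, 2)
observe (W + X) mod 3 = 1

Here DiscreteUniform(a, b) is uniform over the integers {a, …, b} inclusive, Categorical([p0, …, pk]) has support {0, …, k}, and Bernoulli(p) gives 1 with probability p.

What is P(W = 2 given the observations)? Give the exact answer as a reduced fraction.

P(W = 2 | obs) = 11/43

Enumerate traces; 27 have nonzero weight after conditioning:
  (Y=2, W=0, X=1, Z=0) weight 2/135
  (Y=2, W=0, X=1, Z=1) weight 2/135
  (Y=2, W=0, X=1, Z=2) weight 2/135
  (Y=2, W=1, X=0, Z=0) weight 2/135
  (Y=2, W=1, X=0, Z=1) weight 2/135
  (Y=2, W=1, X=0, Z=2) weight 2/135
  (Y=2, W=2, X=2, Z=0) weight 1/135
  (Y=2, W=2, X=2, Z=1) weight 1/135
  … 19 more
Group by W:
  weight(W=0) = 2/15
  weight(W=1) = 14/135
  weight(W=2) = 11/135
Total weight = 2/15 + 14/135 + 11/135 = 43/135
P(W=0 | obs) = 2/15 / 43/135 = 18/43
P(W=1 | obs) = 14/135 / 43/135 = 14/43
P(W=2 | obs) = 11/135 / 43/135 = 11/43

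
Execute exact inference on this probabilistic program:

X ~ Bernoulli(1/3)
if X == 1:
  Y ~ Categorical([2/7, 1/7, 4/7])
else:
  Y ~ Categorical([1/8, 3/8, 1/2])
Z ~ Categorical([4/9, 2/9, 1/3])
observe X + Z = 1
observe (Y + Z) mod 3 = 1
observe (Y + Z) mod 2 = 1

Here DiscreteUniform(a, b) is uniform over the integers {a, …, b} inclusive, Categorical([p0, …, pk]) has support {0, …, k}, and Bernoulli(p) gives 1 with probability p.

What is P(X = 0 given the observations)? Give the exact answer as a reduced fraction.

P(X = 0 | obs) = 7/15

Enumerate traces; 2 have nonzero weight after conditioning:
  (X=0, Y=0, Z=1) weight 1/54
  (X=1, Y=1, Z=0) weight 4/189
Group by X:
  weight(X=0) = 1/54
  weight(X=1) = 4/189
Total weight = 1/54 + 4/189 = 5/126
P(X=0 | obs) = 1/54 / 5/126 = 7/15
P(X=1 | obs) = 4/189 / 5/126 = 8/15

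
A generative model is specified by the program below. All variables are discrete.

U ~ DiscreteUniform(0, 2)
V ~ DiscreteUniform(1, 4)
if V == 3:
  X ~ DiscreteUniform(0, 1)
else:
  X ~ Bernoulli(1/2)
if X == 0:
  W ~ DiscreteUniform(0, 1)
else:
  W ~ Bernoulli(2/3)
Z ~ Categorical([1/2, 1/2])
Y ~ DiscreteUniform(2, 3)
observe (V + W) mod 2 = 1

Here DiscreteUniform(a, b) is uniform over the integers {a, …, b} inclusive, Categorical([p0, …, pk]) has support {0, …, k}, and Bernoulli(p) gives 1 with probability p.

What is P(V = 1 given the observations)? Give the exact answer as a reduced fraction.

Enumerate traces; 96 have nonzero weight after conditioning:
  (U=0, V=1, X=0, W=0, Z=0, Y=2) weight 1/192
  (U=0, V=1, X=0, W=0, Z=0, Y=3) weight 1/192
  (U=0, V=1, X=0, W=0, Z=1, Y=2) weight 1/192
  (U=0, V=1, X=0, W=0, Z=1, Y=3) weight 1/192
  (U=0, V=1, X=1, W=0, Z=0, Y=2) weight 1/288
  (U=0, V=1, X=1, W=0, Z=0, Y=3) weight 1/288
  (U=0, V=1, X=1, W=0, Z=1, Y=2) weight 1/288
  (U=0, V=1, X=1, W=0, Z=1, Y=3) weight 1/288
  (U=0, V=2, X=0, W=1, Z=0, Y=2) weight 1/192
  (U=0, V=3, X=0, W=0, Z=0, Y=2) weight 1/192
  … 86 more
Group by V:
  weight(V=1) = 5/48
  weight(V=2) = 7/48
  weight(V=3) = 5/48
  weight(V=4) = 7/48
Total weight = 5/48 + 7/48 + 5/48 + 7/48 = 1/2
P(V=1 | obs) = 5/48 / 1/2 = 5/24
P(V=2 | obs) = 7/48 / 1/2 = 7/24
P(V=3 | obs) = 5/48 / 1/2 = 5/24
P(V=4 | obs) = 7/48 / 1/2 = 7/24

P(V = 1 | obs) = 5/24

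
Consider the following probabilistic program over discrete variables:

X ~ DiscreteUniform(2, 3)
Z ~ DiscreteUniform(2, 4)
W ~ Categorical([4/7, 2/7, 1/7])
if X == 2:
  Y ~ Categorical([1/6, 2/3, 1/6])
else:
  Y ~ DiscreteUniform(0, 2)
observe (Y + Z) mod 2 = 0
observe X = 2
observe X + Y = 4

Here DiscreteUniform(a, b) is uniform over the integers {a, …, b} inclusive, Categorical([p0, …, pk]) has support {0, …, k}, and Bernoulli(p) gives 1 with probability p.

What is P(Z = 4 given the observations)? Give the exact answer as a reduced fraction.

P(Z = 4 | obs) = 1/2

Enumerate traces; 6 have nonzero weight after conditioning:
  (X=2, Z=2, W=0, Y=2) weight 1/63
  (X=2, Z=2, W=1, Y=2) weight 1/126
  (X=2, Z=2, W=2, Y=2) weight 1/252
  (X=2, Z=4, W=0, Y=2) weight 1/63
  (X=2, Z=4, W=1, Y=2) weight 1/126
  (X=2, Z=4, W=2, Y=2) weight 1/252
Group by Z:
  weight(Z=2) = 1/36
  weight(Z=4) = 1/36
Total weight = 1/36 + 1/36 = 1/18
P(Z=2 | obs) = 1/36 / 1/18 = 1/2
P(Z=4 | obs) = 1/36 / 1/18 = 1/2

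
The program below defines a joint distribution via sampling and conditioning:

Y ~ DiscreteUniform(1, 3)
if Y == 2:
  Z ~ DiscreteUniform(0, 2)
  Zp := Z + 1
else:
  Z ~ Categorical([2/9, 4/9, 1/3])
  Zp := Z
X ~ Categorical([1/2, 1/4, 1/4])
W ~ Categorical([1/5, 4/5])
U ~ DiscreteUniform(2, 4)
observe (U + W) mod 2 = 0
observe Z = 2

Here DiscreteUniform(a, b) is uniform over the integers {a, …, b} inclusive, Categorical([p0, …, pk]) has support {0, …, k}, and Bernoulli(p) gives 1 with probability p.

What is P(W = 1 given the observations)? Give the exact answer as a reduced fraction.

P(W = 1 | obs) = 2/3

Enumerate traces; 27 have nonzero weight after conditioning:
  (Y=1, Z=2, X=0, W=0, U=2) weight 1/270
  (Y=1, Z=2, X=0, W=0, U=4) weight 1/270
  (Y=1, Z=2, X=0, W=1, U=3) weight 2/135
  (Y=1, Z=2, X=1, W=0, U=2) weight 1/540
  (Y=1, Z=2, X=1, W=0, U=4) weight 1/540
  (Y=1, Z=2, X=1, W=1, U=3) weight 1/135
  (Y=1, Z=2, X=2, W=0, U=2) weight 1/540
  (Y=1, Z=2, X=2, W=0, U=4) weight 1/540
  … 19 more
Group by W:
  weight(W=0) = 2/45
  weight(W=1) = 4/45
Total weight = 2/45 + 4/45 = 2/15
P(W=0 | obs) = 2/45 / 2/15 = 1/3
P(W=1 | obs) = 4/45 / 2/15 = 2/3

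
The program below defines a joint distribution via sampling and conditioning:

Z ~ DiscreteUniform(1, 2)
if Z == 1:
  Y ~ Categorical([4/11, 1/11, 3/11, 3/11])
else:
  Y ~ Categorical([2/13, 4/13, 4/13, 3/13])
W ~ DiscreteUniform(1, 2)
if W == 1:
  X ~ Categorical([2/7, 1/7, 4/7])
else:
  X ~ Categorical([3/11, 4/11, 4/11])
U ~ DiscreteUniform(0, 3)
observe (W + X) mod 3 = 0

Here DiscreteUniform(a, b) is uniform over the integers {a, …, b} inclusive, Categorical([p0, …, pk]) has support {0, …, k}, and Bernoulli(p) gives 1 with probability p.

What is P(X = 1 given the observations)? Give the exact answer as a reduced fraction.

Enumerate traces; 64 have nonzero weight after conditioning:
  (Z=1, Y=0, W=1, X=2, U=0) weight 1/77
  (Z=1, Y=0, W=1, X=2, U=1) weight 1/77
  (Z=1, Y=0, W=1, X=2, U=2) weight 1/77
  (Z=1, Y=0, W=1, X=2, U=3) weight 1/77
  (Z=1, Y=0, W=2, X=1, U=0) weight 1/121
  (Z=1, Y=0, W=2, X=1, U=1) weight 1/121
  (Z=1, Y=0, W=2, X=1, U=2) weight 1/121
  (Z=1, Y=0, W=2, X=1, U=3) weight 1/121
  … 56 more
Group by X:
  weight(X=1) = 2/11
  weight(X=2) = 2/7
Total weight = 2/11 + 2/7 = 36/77
P(X=1 | obs) = 2/11 / 36/77 = 7/18
P(X=2 | obs) = 2/7 / 36/77 = 11/18

P(X = 1 | obs) = 7/18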